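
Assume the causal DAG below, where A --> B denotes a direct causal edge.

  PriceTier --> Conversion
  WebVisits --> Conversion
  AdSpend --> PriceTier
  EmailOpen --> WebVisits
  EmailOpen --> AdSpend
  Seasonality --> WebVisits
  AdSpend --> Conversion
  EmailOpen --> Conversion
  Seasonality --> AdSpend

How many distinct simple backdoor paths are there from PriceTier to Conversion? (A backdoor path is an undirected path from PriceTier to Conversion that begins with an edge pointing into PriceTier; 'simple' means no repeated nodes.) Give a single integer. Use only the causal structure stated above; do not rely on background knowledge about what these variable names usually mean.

5

A backdoor path from PriceTier to Conversion is any simple undirected path whose first edge points into PriceTier (i.e. leaves PriceTier via a parent).
Parents of PriceTier: {AdSpend}.
Enumerating:
  P1: PriceTier <- AdSpend <- EmailOpen -> WebVisits -> Conversion
  P2: PriceTier <- AdSpend <- EmailOpen -> Conversion
  P3: PriceTier <- AdSpend <- Seasonality -> WebVisits <- EmailOpen -> Conversion
  P4: PriceTier <- AdSpend <- Seasonality -> WebVisits -> Conversion
  P5: PriceTier <- AdSpend -> Conversion
That exhausts the simple backdoor paths. Count: 5.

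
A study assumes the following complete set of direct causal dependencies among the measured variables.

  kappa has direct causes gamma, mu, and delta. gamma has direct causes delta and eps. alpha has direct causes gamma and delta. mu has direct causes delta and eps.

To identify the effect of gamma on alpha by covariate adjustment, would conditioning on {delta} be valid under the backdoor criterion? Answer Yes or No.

Backdoor paths from gamma to alpha (paths whose first edge points into gamma):
  P1: gamma <- delta -> alpha
  P2: gamma <- eps -> mu <- delta -> alpha
  P3: gamma <- eps -> mu -> kappa <- delta -> alpha
Condition 1 (no descendant of gamma in the set): holds — descendants of gamma are {alpha, kappa}; none are in {delta}.
Condition 2 (every backdoor path blocked by {delta}):
  P1: blocked at fork node delta ∈ conditioning set.
  P2: blocked at collider mu (neither it nor any descendant is in the conditioning set).
  P3: blocked at collider kappa (neither it nor any descendant is in the conditioning set).
{delta} satisfies the backdoor criterion.

Yes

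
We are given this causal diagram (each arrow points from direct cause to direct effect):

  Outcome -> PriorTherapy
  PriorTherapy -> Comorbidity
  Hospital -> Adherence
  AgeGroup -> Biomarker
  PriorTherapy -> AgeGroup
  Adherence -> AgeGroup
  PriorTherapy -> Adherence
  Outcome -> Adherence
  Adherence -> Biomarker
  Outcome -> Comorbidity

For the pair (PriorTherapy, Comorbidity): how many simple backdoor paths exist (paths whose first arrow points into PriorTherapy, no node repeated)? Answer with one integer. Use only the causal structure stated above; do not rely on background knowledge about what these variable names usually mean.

A backdoor path from PriorTherapy to Comorbidity is any simple undirected path whose first edge points into PriorTherapy (i.e. leaves PriorTherapy via a parent).
Parents of PriorTherapy: {Outcome}.
Enumerating:
  P1: PriorTherapy <- Outcome -> Comorbidity
That exhausts the simple backdoor paths. Count: 1.

1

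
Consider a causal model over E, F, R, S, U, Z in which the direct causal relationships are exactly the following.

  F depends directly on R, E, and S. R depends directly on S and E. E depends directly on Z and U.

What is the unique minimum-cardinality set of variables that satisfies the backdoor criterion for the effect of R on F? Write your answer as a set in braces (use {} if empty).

{E, S}

Variables eligible for adjustment (non-descendants of R, excluding R and F): {E, S, U, Z}.
Backdoor paths from R to F:
  P1: R <- E -> F
  P2: R <- S -> F
The empty set is not sufficient: P1 (R <- E -> F) has no collider blocking it and no conditioned non-collider, so it is open.
Try {E, S}:
  P1: blocked at fork node E ∈ conditioning set.
  P2: blocked at fork node S ∈ conditioning set.
{E, S} contains no descendant of R and blocks every backdoor path.
Every element of {E, S} is needed (dropping E leaves P1 open; dropping S leaves P2 open), so no proper subset is valid.
Among all size-2 subsets of the eligible variables, only {E, S} blocks every backdoor path, so it is the unique smallest valid adjustment set.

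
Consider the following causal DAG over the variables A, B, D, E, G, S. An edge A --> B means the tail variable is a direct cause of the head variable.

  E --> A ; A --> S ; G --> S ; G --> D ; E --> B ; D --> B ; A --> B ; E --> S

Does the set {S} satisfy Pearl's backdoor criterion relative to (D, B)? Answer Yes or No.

No

Backdoor paths from D to B (paths whose first edge points into D):
  P1: D <- G -> S <- E -> A -> B
  P2: D <- G -> S <- E -> B
  P3: D <- G -> S <- A <- E -> B
  P4: D <- G -> S <- A -> B
Condition 1 (no descendant of D in the set): holds — descendants of D are {B}; none are in {S}.
Condition 2 (every backdoor path blocked by {S}):
  P1: open — collider(s) S are conditioned on (or have a conditioned descendant) and no non-collider on the path is in the set.
  P2: open — collider(s) S are conditioned on (or have a conditioned descendant) and no non-collider on the path is in the set.
  P3: open — collider(s) S are conditioned on (or have a conditioned descendant) and no non-collider on the path is in the set.
  P4: open — collider(s) S are conditioned on (or have a conditioned descendant) and no non-collider on the path is in the set.
{S} does not satisfy the backdoor criterion.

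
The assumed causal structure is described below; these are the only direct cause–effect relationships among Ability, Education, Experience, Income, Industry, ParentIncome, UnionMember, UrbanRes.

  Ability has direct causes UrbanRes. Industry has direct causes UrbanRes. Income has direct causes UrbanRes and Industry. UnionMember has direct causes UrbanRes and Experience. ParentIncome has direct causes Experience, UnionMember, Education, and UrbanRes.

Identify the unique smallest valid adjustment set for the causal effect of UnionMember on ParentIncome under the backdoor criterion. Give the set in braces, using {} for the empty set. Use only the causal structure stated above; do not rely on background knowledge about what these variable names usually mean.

Variables eligible for adjustment (non-descendants of UnionMember, excluding UnionMember and ParentIncome): {Ability, Education, Experience, Income, Industry, UrbanRes}.
Backdoor paths from UnionMember to ParentIncome:
  P1: UnionMember <- UrbanRes -> ParentIncome
  P2: UnionMember <- Experience -> ParentIncome
The empty set is not sufficient: P1 (UnionMember <- UrbanRes -> ParentIncome) has no collider blocking it and no conditioned non-collider, so it is open.
Try {Experience, UrbanRes}:
  P1: blocked at fork node UrbanRes ∈ conditioning set.
  P2: blocked at fork node Experience ∈ conditioning set.
{Experience, UrbanRes} contains no descendant of UnionMember and blocks every backdoor path.
Every element of {Experience, UrbanRes} is needed (dropping Experience leaves P2 open; dropping UrbanRes leaves P1 open), so no proper subset is valid.
Among all size-2 subsets of the eligible variables, only {Experience, UrbanRes} blocks every backdoor path, so it is the unique smallest valid adjustment set.

{Experience, UrbanRes}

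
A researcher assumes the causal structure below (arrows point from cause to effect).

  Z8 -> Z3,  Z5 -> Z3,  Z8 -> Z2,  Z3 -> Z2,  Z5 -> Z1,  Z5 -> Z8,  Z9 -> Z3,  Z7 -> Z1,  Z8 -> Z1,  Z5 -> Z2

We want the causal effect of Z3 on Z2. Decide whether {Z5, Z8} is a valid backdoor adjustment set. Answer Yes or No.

Yes

Backdoor paths from Z3 to Z2 (paths whose first edge points into Z3):
  P1: Z3 <- Z5 -> Z8 -> Z2
  P2: Z3 <- Z5 -> Z1 <- Z8 -> Z2
  P3: Z3 <- Z5 -> Z2
  P4: Z3 <- Z8 <- Z5 -> Z2
  P5: Z3 <- Z8 -> Z1 <- Z5 -> Z2
  P6: Z3 <- Z8 -> Z2
Condition 1 (no descendant of Z3 in the set): holds — descendants of Z3 are {Z2}; none are in {Z5, Z8}.
Condition 2 (every backdoor path blocked by {Z5, Z8}):
  P1: blocked at fork node Z5 ∈ conditioning set.
  P2: blocked at fork node Z5 ∈ conditioning set.
  P3: blocked at fork node Z5 ∈ conditioning set.
  P4: blocked at chain node Z8 ∈ conditioning set.
  P5: blocked at fork node Z8 ∈ conditioning set.
  P6: blocked at fork node Z8 ∈ conditioning set.
{Z5, Z8} satisfies the backdoor criterion.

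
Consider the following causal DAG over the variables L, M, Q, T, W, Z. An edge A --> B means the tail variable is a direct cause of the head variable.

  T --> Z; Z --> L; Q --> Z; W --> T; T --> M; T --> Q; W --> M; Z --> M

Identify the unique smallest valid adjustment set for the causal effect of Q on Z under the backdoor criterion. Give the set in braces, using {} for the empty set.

Variables eligible for adjustment (non-descendants of Q, excluding Q and Z): {T, W}.
Backdoor paths from Q to Z:
  P1: Q <- T <- W -> M <- Z
  P2: Q <- T -> Z
  P3: Q <- T -> M <- Z
The empty set is not sufficient: P2 (Q <- T -> Z) has no collider blocking it and no conditioned non-collider, so it is open.
Try {T}:
  P1: blocked at chain node T ∈ conditioning set.
  P2: blocked at fork node T ∈ conditioning set.
  P3: blocked at fork node T ∈ conditioning set.
{T} contains no descendant of Q and blocks every backdoor path.
No other singleton works — e.g. {W} leaves P2 open — so {T} is the unique smallest valid adjustment set.

{T}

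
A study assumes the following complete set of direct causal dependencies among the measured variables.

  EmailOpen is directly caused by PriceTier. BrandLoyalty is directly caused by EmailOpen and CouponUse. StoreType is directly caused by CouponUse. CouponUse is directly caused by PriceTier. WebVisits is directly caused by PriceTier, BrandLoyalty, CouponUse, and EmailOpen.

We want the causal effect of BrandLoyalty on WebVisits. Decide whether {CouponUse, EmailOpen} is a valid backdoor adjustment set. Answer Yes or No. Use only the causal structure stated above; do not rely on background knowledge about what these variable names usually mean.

Backdoor paths from BrandLoyalty to WebVisits (paths whose first edge points into BrandLoyalty):
  P1: BrandLoyalty <- CouponUse <- PriceTier -> EmailOpen -> WebVisits
  P2: BrandLoyalty <- CouponUse <- PriceTier -> WebVisits
  P3: BrandLoyalty <- CouponUse -> WebVisits
  P4: BrandLoyalty <- EmailOpen <- PriceTier -> CouponUse -> WebVisits
  P5: BrandLoyalty <- EmailOpen <- PriceTier -> WebVisits
  P6: BrandLoyalty <- EmailOpen -> WebVisits
Condition 1 (no descendant of BrandLoyalty in the set): holds — descendants of BrandLoyalty are {WebVisits}; none are in {CouponUse, EmailOpen}.
Condition 2 (every backdoor path blocked by {CouponUse, EmailOpen}):
  P1: blocked at chain node CouponUse ∈ conditioning set.
  P2: blocked at chain node CouponUse ∈ conditioning set.
  P3: blocked at fork node CouponUse ∈ conditioning set.
  P4: blocked at chain node EmailOpen ∈ conditioning set.
  P5: blocked at chain node EmailOpen ∈ conditioning set.
  P6: blocked at fork node EmailOpen ∈ conditioning set.
{CouponUse, EmailOpen} satisfies the backdoor criterion.

Yes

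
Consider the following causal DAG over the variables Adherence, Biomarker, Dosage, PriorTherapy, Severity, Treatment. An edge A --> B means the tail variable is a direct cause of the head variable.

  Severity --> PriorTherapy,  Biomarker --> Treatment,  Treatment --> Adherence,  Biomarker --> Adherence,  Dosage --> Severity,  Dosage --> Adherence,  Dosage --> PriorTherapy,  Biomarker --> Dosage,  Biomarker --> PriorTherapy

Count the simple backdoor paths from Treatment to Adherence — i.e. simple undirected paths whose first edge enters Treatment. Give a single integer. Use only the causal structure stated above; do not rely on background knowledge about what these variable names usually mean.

A backdoor path from Treatment to Adherence is any simple undirected path whose first edge points into Treatment (i.e. leaves Treatment via a parent).
Parents of Treatment: {Biomarker}.
Enumerating:
  P1: Treatment <- Biomarker -> Dosage -> Adherence
  P2: Treatment <- Biomarker -> PriorTherapy <- Dosage -> Adherence
  P3: Treatment <- Biomarker -> PriorTherapy <- Severity <- Dosage -> Adherence
  P4: Treatment <- Biomarker -> Adherence
That exhausts the simple backdoor paths. Count: 4.

4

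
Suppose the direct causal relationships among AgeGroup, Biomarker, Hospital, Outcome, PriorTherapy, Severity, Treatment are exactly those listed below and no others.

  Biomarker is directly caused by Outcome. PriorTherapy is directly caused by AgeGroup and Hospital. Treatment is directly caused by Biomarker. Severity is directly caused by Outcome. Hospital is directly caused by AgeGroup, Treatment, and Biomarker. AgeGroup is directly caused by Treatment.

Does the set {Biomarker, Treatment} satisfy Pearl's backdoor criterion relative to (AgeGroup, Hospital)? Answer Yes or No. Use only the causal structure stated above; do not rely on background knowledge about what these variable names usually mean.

Yes

Backdoor paths from AgeGroup to Hospital (paths whose first edge points into AgeGroup):
  P1: AgeGroup <- Treatment <- Biomarker -> Hospital
  P2: AgeGroup <- Treatment -> Hospital
Condition 1 (no descendant of AgeGroup in the set): holds — descendants of AgeGroup are {Hospital, PriorTherapy}; none are in {Biomarker, Treatment}.
Condition 2 (every backdoor path blocked by {Biomarker, Treatment}):
  P1: blocked at chain node Treatment ∈ conditioning set.
  P2: blocked at fork node Treatment ∈ conditioning set.
{Biomarker, Treatment} satisfies the backdoor criterion.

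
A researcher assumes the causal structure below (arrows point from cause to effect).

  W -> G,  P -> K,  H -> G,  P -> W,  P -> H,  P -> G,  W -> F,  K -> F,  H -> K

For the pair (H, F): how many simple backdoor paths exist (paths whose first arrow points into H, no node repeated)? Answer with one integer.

3

A backdoor path from H to F is any simple undirected path whose first edge points into H (i.e. leaves H via a parent).
Parents of H: {P}.
Enumerating:
  P1: H <- P -> W -> F
  P2: H <- P -> G <- W -> F
  P3: H <- P -> K -> F
That exhausts the simple backdoor paths. Count: 3.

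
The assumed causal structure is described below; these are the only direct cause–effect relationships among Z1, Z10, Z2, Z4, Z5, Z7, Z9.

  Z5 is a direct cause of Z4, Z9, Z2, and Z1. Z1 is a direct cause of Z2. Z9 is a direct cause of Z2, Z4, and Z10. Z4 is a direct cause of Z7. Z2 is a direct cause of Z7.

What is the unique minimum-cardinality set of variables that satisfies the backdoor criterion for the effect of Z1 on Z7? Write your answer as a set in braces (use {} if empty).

Variables eligible for adjustment (non-descendants of Z1, excluding Z1 and Z7): {Z10, Z4, Z5, Z9}.
Backdoor paths from Z1 to Z7:
  P1: Z1 <- Z5 -> Z9 -> Z2 -> Z7
  P2: Z1 <- Z5 -> Z9 -> Z4 -> Z7
  P3: Z1 <- Z5 -> Z2 <- Z9 -> Z4 -> Z7
  P4: Z1 <- Z5 -> Z2 -> Z7
  P5: Z1 <- Z5 -> Z4 <- Z9 -> Z2 -> Z7
  P6: Z1 <- Z5 -> Z4 -> Z7
The empty set is not sufficient: P1 (Z1 <- Z5 -> Z9 -> Z2 -> Z7) has no collider blocking it and no conditioned non-collider, so it is open.
Try {Z5}:
  P1: blocked at fork node Z5 ∈ conditioning set.
  P2: blocked at fork node Z5 ∈ conditioning set.
  P3: blocked at fork node Z5 ∈ conditioning set.
  P4: blocked at fork node Z5 ∈ conditioning set.
  P5: blocked at fork node Z5 ∈ conditioning set.
  P6: blocked at fork node Z5 ∈ conditioning set.
{Z5} contains no descendant of Z1 and blocks every backdoor path.
No other singleton works — e.g. {Z9} leaves P4 open — so {Z5} is the unique smallest valid adjustment set.

{Z5}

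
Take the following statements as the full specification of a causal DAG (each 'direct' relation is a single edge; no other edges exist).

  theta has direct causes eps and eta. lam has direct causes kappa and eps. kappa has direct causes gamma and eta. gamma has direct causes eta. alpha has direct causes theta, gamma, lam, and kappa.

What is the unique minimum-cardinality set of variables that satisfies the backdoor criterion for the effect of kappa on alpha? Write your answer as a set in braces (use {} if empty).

Variables eligible for adjustment (non-descendants of kappa, excluding kappa and alpha): {eps, eta, gamma, theta}.
Backdoor paths from kappa to alpha:
  P1: kappa <- eta -> gamma -> alpha
  P2: kappa <- eta -> theta <- eps -> lam -> alpha
  P3: kappa <- eta -> theta -> alpha
  P4: kappa <- gamma <- eta -> theta <- eps -> lam -> alpha
  P5: kappa <- gamma <- eta -> theta -> alpha
  P6: kappa <- gamma -> alpha
The empty set is not sufficient: P1 (kappa <- eta -> gamma -> alpha) has no collider blocking it and no conditioned non-collider, so it is open.
Try {eta, gamma}:
  P1: blocked at fork node eta ∈ conditioning set.
  P2: blocked at fork node eta ∈ conditioning set.
  P3: blocked at fork node eta ∈ conditioning set.
  P4: blocked at chain node gamma ∈ conditioning set.
  P5: blocked at chain node gamma ∈ conditioning set.
  P6: blocked at fork node gamma ∈ conditioning set.
{eta, gamma} contains no descendant of kappa and blocks every backdoor path.
Every element of {eta, gamma} is needed (dropping eta leaves P3 open; dropping gamma leaves P6 open), so no proper subset is valid.
Among all size-2 subsets of the eligible variables, only {eta, gamma} blocks every backdoor path, so it is the unique smallest valid adjustment set.

{eta, gamma}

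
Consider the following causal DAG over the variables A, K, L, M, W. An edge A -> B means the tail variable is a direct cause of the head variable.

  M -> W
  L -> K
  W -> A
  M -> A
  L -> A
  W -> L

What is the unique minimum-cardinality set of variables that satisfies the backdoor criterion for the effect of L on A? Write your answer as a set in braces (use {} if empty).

{W}

Variables eligible for adjustment (non-descendants of L, excluding L and A): {M, W}.
Backdoor paths from L to A:
  P1: L <- W <- M -> A
  P2: L <- W -> A
The empty set is not sufficient: P1 (L <- W <- M -> A) has no collider blocking it and no conditioned non-collider, so it is open.
Try {W}:
  P1: blocked at chain node W ∈ conditioning set.
  P2: blocked at fork node W ∈ conditioning set.
{W} contains no descendant of L and blocks every backdoor path.
No other singleton works — e.g. {M} leaves P2 open — so {W} is the unique smallest valid adjustment set.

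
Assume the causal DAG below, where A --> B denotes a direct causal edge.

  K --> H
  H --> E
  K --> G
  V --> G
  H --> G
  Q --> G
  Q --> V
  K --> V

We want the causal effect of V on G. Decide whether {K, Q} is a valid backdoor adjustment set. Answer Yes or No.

Backdoor paths from V to G (paths whose first edge points into V):
  P1: V <- Q -> G
  P2: V <- K -> H -> G
  P3: V <- K -> G
Condition 1 (no descendant of V in the set): holds — descendants of V are {G}; none are in {K, Q}.
Condition 2 (every backdoor path blocked by {K, Q}):
  P1: blocked at fork node Q ∈ conditioning set.
  P2: blocked at fork node K ∈ conditioning set.
  P3: blocked at fork node K ∈ conditioning set.
{K, Q} satisfies the backdoor criterion.

Yes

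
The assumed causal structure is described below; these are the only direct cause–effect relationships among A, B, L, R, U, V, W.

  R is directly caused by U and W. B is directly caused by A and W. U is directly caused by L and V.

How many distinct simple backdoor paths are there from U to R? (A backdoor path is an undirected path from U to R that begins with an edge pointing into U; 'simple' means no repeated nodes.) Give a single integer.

A backdoor path from U to R is any simple undirected path whose first edge points into U (i.e. leaves U via a parent).
Parents of U: {L, V}.
No simple path from any parent of U reaches R without revisiting U, so there are no backdoor paths.

0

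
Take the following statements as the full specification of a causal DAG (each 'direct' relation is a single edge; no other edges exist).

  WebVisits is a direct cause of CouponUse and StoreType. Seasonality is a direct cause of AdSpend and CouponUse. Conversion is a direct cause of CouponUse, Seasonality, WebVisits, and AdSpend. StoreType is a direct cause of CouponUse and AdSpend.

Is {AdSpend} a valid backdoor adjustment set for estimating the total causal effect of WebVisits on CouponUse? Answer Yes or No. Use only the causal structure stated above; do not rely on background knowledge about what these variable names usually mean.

Backdoor paths from WebVisits to CouponUse (paths whose first edge points into WebVisits):
  P1: WebVisits <- Conversion -> Seasonality -> CouponUse
  P2: WebVisits <- Conversion -> Seasonality -> AdSpend <- StoreType -> CouponUse
  P3: WebVisits <- Conversion -> CouponUse
  P4: WebVisits <- Conversion -> AdSpend <- Seasonality -> CouponUse
  P5: WebVisits <- Conversion -> AdSpend <- StoreType -> CouponUse
Condition 1 (no descendant of WebVisits in the set): FAILS — AdSpend is a descendant of WebVisits.
Condition 2 (every backdoor path blocked by {AdSpend}):
  P1: open — no interior node is in the conditioning set.
  P2: open — collider(s) AdSpend are conditioned on (or have a conditioned descendant) and no non-collider on the path is in the set.
  P3: open — no interior node is in the conditioning set.
  P4: open — collider(s) AdSpend are conditioned on (or have a conditioned descendant) and no non-collider on the path is in the set.
  P5: open — collider(s) AdSpend are conditioned on (or have a conditioned descendant) and no non-collider on the path is in the set.
{AdSpend} does not satisfy the backdoor criterion.

No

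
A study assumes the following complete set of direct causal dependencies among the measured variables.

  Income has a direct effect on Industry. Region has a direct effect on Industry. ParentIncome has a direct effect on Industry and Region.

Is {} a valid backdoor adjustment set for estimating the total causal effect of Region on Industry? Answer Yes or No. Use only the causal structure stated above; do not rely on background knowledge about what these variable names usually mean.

Backdoor paths from Region to Industry (paths whose first edge points into Region):
  P1: Region <- ParentIncome -> Industry
Condition 1 (no descendant of Region in the set): holds — descendants of Region are {Industry}; none are in {}.
Condition 2 (every backdoor path blocked by {}):
  P1: open — no interior node is in the conditioning set.
{} does not satisfy the backdoor criterion.

No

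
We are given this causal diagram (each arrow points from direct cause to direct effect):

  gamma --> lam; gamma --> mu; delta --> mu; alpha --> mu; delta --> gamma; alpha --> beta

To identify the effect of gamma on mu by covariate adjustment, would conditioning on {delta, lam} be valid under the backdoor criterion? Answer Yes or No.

Backdoor paths from gamma to mu (paths whose first edge points into gamma):
  P1: gamma <- delta -> mu
Condition 1 (no descendant of gamma in the set): FAILS — lam is a descendant of gamma.
Condition 2 (every backdoor path blocked by {delta, lam}):
  P1: blocked at fork node delta ∈ conditioning set.
{delta, lam} does not satisfy the backdoor criterion.

No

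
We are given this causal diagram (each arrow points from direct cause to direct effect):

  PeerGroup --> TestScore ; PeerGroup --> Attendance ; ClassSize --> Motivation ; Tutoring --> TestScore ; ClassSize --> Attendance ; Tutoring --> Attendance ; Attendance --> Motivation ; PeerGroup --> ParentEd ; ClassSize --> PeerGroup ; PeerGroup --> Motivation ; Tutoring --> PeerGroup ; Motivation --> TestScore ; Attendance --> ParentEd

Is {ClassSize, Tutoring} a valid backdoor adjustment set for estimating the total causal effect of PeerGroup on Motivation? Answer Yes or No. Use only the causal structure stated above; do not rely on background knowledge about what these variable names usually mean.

Backdoor paths from PeerGroup to Motivation (paths whose first edge points into PeerGroup):
  P1: PeerGroup <- Tutoring -> Attendance <- ClassSize -> Motivation
  P2: PeerGroup <- Tutoring -> Attendance -> Motivation
  P3: PeerGroup <- Tutoring -> TestScore <- Motivation
  P4: PeerGroup <- ClassSize -> Attendance <- Tutoring -> TestScore <- Motivation
  P5: PeerGroup <- ClassSize -> Attendance -> Motivation
  P6: PeerGroup <- ClassSize -> Motivation
Condition 1 (no descendant of PeerGroup in the set): holds — descendants of PeerGroup are {Attendance, Motivation, ParentEd, TestScore}; none are in {ClassSize, Tutoring}.
Condition 2 (every backdoor path blocked by {ClassSize, Tutoring}):
  P1: blocked at fork node Tutoring ∈ conditioning set.
  P2: blocked at fork node Tutoring ∈ conditioning set.
  P3: blocked at fork node Tutoring ∈ conditioning set.
  P4: blocked at fork node ClassSize ∈ conditioning set.
  P5: blocked at fork node ClassSize ∈ conditioning set.
  P6: blocked at fork node ClassSize ∈ conditioning set.
{ClassSize, Tutoring} satisfies the backdoor criterion.

Yes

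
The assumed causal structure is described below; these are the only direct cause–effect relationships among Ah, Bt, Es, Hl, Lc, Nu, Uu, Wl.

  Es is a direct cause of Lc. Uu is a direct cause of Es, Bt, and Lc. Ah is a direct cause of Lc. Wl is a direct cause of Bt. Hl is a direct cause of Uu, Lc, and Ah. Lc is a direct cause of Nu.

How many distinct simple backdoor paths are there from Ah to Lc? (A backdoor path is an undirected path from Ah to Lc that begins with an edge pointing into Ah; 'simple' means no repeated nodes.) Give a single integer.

A backdoor path from Ah to Lc is any simple undirected path whose first edge points into Ah (i.e. leaves Ah via a parent).
Parents of Ah: {Hl}.
Enumerating:
  P1: Ah <- Hl -> Uu -> Es -> Lc
  P2: Ah <- Hl -> Uu -> Lc
  P3: Ah <- Hl -> Lc
That exhausts the simple backdoor paths. Count: 3.

3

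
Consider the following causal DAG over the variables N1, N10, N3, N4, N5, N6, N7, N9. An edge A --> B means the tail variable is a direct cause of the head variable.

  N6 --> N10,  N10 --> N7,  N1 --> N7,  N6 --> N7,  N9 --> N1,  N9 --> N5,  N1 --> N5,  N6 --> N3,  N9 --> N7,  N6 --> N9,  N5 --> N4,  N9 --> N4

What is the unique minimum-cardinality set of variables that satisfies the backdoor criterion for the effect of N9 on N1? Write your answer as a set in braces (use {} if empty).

{}

Variables eligible for adjustment (non-descendants of N9, excluding N9 and N1): {N10, N3, N6}.
Backdoor paths from N9 to N1:
  P1: N9 <- N6 -> N10 -> N7 <- N1
  P2: N9 <- N6 -> N7 <- N1
Each backdoor path contains an unconditioned collider, so every path is already blocked with the empty conditioning set:
  P1: blocked at collider N7 (neither it nor any descendant is in the conditioning set).
  P2: blocked at collider N7 (neither it nor any descendant is in the conditioning set).
The empty set is therefore the unique smallest valid set.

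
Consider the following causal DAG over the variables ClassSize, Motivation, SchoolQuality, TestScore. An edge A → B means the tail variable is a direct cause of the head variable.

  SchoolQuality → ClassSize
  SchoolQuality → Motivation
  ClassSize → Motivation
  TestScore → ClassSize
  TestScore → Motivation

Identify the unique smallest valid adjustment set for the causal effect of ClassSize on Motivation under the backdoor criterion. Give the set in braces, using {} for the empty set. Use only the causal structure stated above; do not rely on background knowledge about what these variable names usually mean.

{SchoolQuality, TestScore}

Variables eligible for adjustment (non-descendants of ClassSize, excluding ClassSize and Motivation): {SchoolQuality, TestScore}.
Backdoor paths from ClassSize to Motivation:
  P1: ClassSize <- SchoolQuality -> Motivation
  P2: ClassSize <- TestScore -> Motivation
The empty set is not sufficient: P1 (ClassSize <- SchoolQuality -> Motivation) has no collider blocking it and no conditioned non-collider, so it is open.
Try {SchoolQuality, TestScore}:
  P1: blocked at fork node SchoolQuality ∈ conditioning set.
  P2: blocked at fork node TestScore ∈ conditioning set.
{SchoolQuality, TestScore} contains no descendant of ClassSize and blocks every backdoor path.
Every element of {SchoolQuality, TestScore} is needed (dropping SchoolQuality leaves P1 open; dropping TestScore leaves P2 open), so no proper subset is valid.
Among all size-2 subsets of the eligible variables, only {SchoolQuality, TestScore} blocks every backdoor path, so it is the unique smallest valid adjustment set.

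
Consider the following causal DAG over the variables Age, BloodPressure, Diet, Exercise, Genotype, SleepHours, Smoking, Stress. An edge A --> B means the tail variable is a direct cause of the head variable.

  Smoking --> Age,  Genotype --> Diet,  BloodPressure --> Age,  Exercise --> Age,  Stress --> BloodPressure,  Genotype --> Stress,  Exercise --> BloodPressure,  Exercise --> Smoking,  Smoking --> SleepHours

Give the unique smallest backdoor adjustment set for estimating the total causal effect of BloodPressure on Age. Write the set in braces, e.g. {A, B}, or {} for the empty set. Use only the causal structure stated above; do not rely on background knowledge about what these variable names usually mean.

Variables eligible for adjustment (non-descendants of BloodPressure, excluding BloodPressure and Age): {Diet, Exercise, Genotype, SleepHours, Smoking, Stress}.
Backdoor paths from BloodPressure to Age:
  P1: BloodPressure <- Exercise -> Smoking -> Age
  P2: BloodPressure <- Exercise -> Age
The empty set is not sufficient: P1 (BloodPressure <- Exercise -> Smoking -> Age) has no collider blocking it and no conditioned non-collider, so it is open.
Try {Exercise}:
  P1: blocked at fork node Exercise ∈ conditioning set.
  P2: blocked at fork node Exercise ∈ conditioning set.
{Exercise} contains no descendant of BloodPressure and blocks every backdoor path.
No other singleton works — e.g. {Genotype} leaves P1 open — so {Exercise} is the unique smallest valid adjustment set.

{Exercise}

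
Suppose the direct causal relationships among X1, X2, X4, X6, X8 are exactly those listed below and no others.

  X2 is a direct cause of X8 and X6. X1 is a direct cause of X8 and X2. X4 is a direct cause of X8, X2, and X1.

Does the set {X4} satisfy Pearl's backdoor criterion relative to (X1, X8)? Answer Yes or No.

Yes

Backdoor paths from X1 to X8 (paths whose first edge points into X1):
  P1: X1 <- X4 -> X2 -> X8
  P2: X1 <- X4 -> X8
Condition 1 (no descendant of X1 in the set): holds — descendants of X1 are {X2, X6, X8}; none are in {X4}.
Condition 2 (every backdoor path blocked by {X4}):
  P1: blocked at fork node X4 ∈ conditioning set.
  P2: blocked at fork node X4 ∈ conditioning set.
{X4} satisfies the backdoor criterion.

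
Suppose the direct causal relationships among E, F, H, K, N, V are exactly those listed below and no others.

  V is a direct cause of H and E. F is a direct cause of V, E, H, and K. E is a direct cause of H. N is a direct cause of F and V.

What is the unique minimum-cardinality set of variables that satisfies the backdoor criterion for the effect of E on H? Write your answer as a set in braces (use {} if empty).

Variables eligible for adjustment (non-descendants of E, excluding E and H): {F, K, N, V}.
Backdoor paths from E to H:
  P1: E <- F <- N -> V -> H
  P2: E <- F -> V -> H
  P3: E <- F -> H
  P4: E <- V <- N -> F -> H
  P5: E <- V <- F -> H
  P6: E <- V -> H
The empty set is not sufficient: P1 (E <- F <- N -> V -> H) has no collider blocking it and no conditioned non-collider, so it is open.
Try {F, V}:
  P1: blocked at chain node F ∈ conditioning set.
  P2: blocked at fork node F ∈ conditioning set.
  P3: blocked at fork node F ∈ conditioning set.
  P4: blocked at chain node V ∈ conditioning set.
  P5: blocked at chain node V ∈ conditioning set.
  P6: blocked at fork node V ∈ conditioning set.
{F, V} contains no descendant of E and blocks every backdoor path.
Every element of {F, V} is needed (dropping F leaves P3 open; dropping V leaves P6 open), so no proper subset is valid.
Among all size-2 subsets of the eligible variables, only {F, V} blocks every backdoor path, so it is the unique smallest valid adjustment set.

{F, V}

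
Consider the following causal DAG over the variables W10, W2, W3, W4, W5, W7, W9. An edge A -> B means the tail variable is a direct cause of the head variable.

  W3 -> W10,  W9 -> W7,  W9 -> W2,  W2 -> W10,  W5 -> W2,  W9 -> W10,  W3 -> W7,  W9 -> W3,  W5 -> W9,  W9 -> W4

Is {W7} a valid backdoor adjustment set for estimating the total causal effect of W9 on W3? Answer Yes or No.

No

Backdoor paths from W9 to W3 (paths whose first edge points into W9):
  P1: W9 <- W5 -> W2 -> W10 <- W3
Condition 1 (no descendant of W9 in the set): FAILS — W7 is a descendant of W9.
Condition 2 (every backdoor path blocked by {W7}):
  P1: blocked at collider W10 (neither it nor any descendant is in the conditioning set).
{W7} does not satisfy the backdoor criterion.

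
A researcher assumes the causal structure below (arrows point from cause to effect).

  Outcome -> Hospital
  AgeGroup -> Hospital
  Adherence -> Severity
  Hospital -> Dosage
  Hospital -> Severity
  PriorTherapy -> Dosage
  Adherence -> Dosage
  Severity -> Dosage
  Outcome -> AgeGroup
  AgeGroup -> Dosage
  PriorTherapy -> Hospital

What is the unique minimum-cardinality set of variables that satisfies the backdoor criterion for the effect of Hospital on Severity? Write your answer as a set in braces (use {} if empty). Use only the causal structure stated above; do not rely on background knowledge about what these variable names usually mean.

Variables eligible for adjustment (non-descendants of Hospital, excluding Hospital and Severity): {Adherence, AgeGroup, Outcome, PriorTherapy}.
Backdoor paths from Hospital to Severity:
  P1: Hospital <- Outcome -> AgeGroup -> Dosage <- Adherence -> Severity
  P2: Hospital <- Outcome -> AgeGroup -> Dosage <- Severity
  P3: Hospital <- PriorTherapy -> Dosage <- Adherence -> Severity
  P4: Hospital <- PriorTherapy -> Dosage <- Severity
  P5: Hospital <- AgeGroup -> Dosage <- Adherence -> Severity
  P6: Hospital <- AgeGroup -> Dosage <- Severity
Each backdoor path contains an unconditioned collider, so every path is already blocked with the empty conditioning set:
  P1: blocked at collider Dosage (neither it nor any descendant is in the conditioning set).
  P2: blocked at collider Dosage (neither it nor any descendant is in the conditioning set).
  P3: blocked at collider Dosage (neither it nor any descendant is in the conditioning set).
  P4: blocked at collider Dosage (neither it nor any descendant is in the conditioning set).
  P5: blocked at collider Dosage (neither it nor any descendant is in the conditioning set).
  P6: blocked at collider Dosage (neither it nor any descendant is in the conditioning set).
The empty set is therefore the unique smallest valid set.

{}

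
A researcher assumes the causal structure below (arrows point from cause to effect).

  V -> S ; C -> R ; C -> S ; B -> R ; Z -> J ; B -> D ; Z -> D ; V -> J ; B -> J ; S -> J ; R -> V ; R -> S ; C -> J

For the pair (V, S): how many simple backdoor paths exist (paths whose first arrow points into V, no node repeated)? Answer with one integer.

7

A backdoor path from V to S is any simple undirected path whose first edge points into V (i.e. leaves V via a parent).
Parents of V: {R}.
Enumerating:
  P1: V <- R <- B -> J <- C -> S
  P2: V <- R <- B -> J <- S
  P3: V <- R <- B -> D <- Z -> J <- C -> S
  P4: V <- R <- B -> D <- Z -> J <- S
  P5: V <- R <- C -> S
  P6: V <- R <- C -> J <- S
  P7: V <- R -> S
That exhausts the simple backdoor paths. Count: 7.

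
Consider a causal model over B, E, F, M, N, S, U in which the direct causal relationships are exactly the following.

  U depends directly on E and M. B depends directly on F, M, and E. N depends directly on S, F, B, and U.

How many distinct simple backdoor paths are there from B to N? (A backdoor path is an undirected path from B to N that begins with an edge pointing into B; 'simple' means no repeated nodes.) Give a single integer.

3

A backdoor path from B to N is any simple undirected path whose first edge points into B (i.e. leaves B via a parent).
Parents of B: {E, F, M}.
Enumerating:
  P1: B <- M -> U -> N
  P2: B <- F -> N
  P3: B <- E -> U -> N
That exhausts the simple backdoor paths. Count: 3.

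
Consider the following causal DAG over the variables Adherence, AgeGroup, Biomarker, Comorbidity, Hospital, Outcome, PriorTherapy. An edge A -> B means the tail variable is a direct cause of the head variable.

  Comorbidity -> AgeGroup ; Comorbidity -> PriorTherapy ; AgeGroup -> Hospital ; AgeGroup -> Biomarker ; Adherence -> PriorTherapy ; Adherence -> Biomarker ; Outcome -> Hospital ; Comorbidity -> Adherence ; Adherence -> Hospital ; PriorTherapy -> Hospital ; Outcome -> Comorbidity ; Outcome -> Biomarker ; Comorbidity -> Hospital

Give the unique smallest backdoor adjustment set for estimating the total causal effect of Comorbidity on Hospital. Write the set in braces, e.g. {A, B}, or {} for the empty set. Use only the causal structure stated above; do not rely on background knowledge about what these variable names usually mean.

{Outcome}

Variables eligible for adjustment (non-descendants of Comorbidity, excluding Comorbidity and Hospital): {Outcome}.
Backdoor paths from Comorbidity to Hospital:
  P1: Comorbidity <- Outcome -> Biomarker <- Adherence -> PriorTherapy -> Hospital
  P2: Comorbidity <- Outcome -> Biomarker <- Adherence -> Hospital
  P3: Comorbidity <- Outcome -> Biomarker <- AgeGroup -> Hospital
  P4: Comorbidity <- Outcome -> Hospital
The empty set is not sufficient: P4 (Comorbidity <- Outcome -> Hospital) has no collider blocking it and no conditioned non-collider, so it is open.
Try {Outcome}:
  P1: blocked at fork node Outcome ∈ conditioning set.
  P2: blocked at fork node Outcome ∈ conditioning set.
  P3: blocked at fork node Outcome ∈ conditioning set.
  P4: blocked at fork node Outcome ∈ conditioning set.
{Outcome} contains no descendant of Comorbidity and blocks every backdoor path.
{Outcome} is the unique smallest valid adjustment set.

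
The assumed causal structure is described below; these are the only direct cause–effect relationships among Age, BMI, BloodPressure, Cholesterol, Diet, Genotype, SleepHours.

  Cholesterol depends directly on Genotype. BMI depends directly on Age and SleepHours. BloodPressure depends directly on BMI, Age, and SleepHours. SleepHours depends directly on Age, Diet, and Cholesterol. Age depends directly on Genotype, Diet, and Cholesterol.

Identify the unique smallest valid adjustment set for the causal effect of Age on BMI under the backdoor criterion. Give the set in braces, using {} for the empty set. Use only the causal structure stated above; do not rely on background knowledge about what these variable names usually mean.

Variables eligible for adjustment (non-descendants of Age, excluding Age and BMI): {Cholesterol, Diet, Genotype}.
Backdoor paths from Age to BMI:
  P1: Age <- Genotype -> Cholesterol -> SleepHours -> BMI
  P2: Age <- Genotype -> Cholesterol -> SleepHours -> BloodPressure <- BMI
  P3: Age <- Diet -> SleepHours -> BMI
  P4: Age <- Diet -> SleepHours -> BloodPressure <- BMI
  P5: Age <- Cholesterol -> SleepHours -> BMI
  P6: Age <- Cholesterol -> SleepHours -> BloodPressure <- BMI
The empty set is not sufficient: P1 (Age <- Genotype -> Cholesterol -> SleepHours -> BMI) has no collider blocking it and no conditioned non-collider, so it is open.
Try {Cholesterol, Diet}:
  P1: blocked at chain node Cholesterol ∈ conditioning set.
  P2: blocked at chain node Cholesterol ∈ conditioning set.
  P3: blocked at fork node Diet ∈ conditioning set.
  P4: blocked at fork node Diet ∈ conditioning set.
  P5: blocked at fork node Cholesterol ∈ conditioning set.
  P6: blocked at fork node Cholesterol ∈ conditioning set.
{Cholesterol, Diet} contains no descendant of Age and blocks every backdoor path.
Every element of {Cholesterol, Diet} is needed (dropping Cholesterol leaves P1 open; dropping Diet leaves P3 open), so no proper subset is valid.
Among all size-2 subsets of the eligible variables, only {Cholesterol, Diet} blocks every backdoor path, so it is the unique smallest valid adjustment set.

{Cholesterol, Diet}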